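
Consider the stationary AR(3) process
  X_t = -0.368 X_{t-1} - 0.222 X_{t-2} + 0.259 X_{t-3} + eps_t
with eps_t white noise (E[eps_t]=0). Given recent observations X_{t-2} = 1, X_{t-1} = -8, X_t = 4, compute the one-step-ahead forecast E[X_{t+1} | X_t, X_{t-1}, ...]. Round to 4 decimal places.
E[X_{t+1} \mid \mathcal F_t] = 0.5630

For an AR(p) model X_t = c + sum_i phi_i X_{t-i} + eps_t, the
one-step-ahead conditional mean is
  E[X_{t+1} | X_t, ...] = c + sum_i phi_i X_{t+1-i}.
Substitute known values:
  E[X_{t+1} | ...] = (-0.368) * (4) + (-0.222) * (-8) + (0.259) * (1)
                   = 0.5630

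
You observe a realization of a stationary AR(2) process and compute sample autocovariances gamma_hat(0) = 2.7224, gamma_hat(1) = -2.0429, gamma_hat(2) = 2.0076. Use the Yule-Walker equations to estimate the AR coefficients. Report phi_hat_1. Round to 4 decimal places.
\hat\phi_{1} = -0.4510

The Yule-Walker equations for an AR(p) process read, in matrix form,
  Gamma_p phi = r_p,   with   (Gamma_p)_{ij} = gamma(|i - j|),
                       (r_p)_i = gamma(i),   i,j = 1..p.
Substitute the sample gammas (Toeplitz matrix and right-hand side of size 2):
  Gamma_p = [[2.7224, -2.0429], [-2.0429, 2.7224]]
  r_p     = [-2.0429, 2.0076]
Written out:
  2.7224 phi_1 - 2.0429 phi_2 = -2.0429
  -2.0429 phi_1 + 2.7224 phi_2 = 2.0076
Solve by Cramer's rule:
  det = gamma(0)^2 - gamma(1)^2 = (2.7224)^2 - (-2.0429)^2 = 7.41146176 - 4.17344041 = 3.23802135
  phi_hat_1 = [gamma(1) gamma(0) - gamma(1) gamma(2)] / det = [(-2.0429)(2.7224) - (-2.0429)(2.0076)] / 3.23802135 = -1.46026492 / 3.23802135 = -0.451
  phi_hat_2 = [gamma(0) gamma(2) - gamma(1)^2] / det = [(2.7224)(2.0076) - (-2.0429)^2] / 3.23802135 = 1.29204983 / 3.23802135 = 0.399
So phi_hat = [-0.4510, 0.3990].
Therefore phi_hat_1 = -0.4510.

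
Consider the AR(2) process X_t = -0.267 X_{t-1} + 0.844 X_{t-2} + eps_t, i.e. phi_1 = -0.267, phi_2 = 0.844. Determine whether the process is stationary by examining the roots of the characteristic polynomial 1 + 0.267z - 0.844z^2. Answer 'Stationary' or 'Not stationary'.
\text{Not stationary}

The AR(p) characteristic polynomial is P(z) = 1 + 0.267z - 0.844z^2.
Stationarity requires all roots to lie outside the unit circle, i.e. |z| > 1 for every root.
Set 1 + (0.267) z + (-0.844) z^2 = 0, i.e. a z^2 + b z + c = 0 with a = -0.844, b = 0.267, c = 1.
Discriminant D = b^2 - 4ac = (0.267)^2 - 4*(-0.844)*1 = 0.071289 - (-3.376) = 3.447289.
D >= 0, so the roots are real: z = (-b +/- sqrt(D)) / (2a) = (-0.267 +/- 1.856688) / (-1.688).
  z_1 = (-0.267 + 1.856688) / (-1.688) = -0.9418,   |z_1| = 0.9418.
  z_2 = (-0.267 - 1.856688) / (-1.688) = 1.2581,   |z_2| = 1.2581.
Moduli of all roots: 0.9418, 1.2581.
All moduli strictly greater than 1? No.
Verdict: Not stationary.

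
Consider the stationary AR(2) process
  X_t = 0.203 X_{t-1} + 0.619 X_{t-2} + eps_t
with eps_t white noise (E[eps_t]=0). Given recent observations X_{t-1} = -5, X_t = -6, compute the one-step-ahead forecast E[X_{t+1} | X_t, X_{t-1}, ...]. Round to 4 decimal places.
E[X_{t+1} \mid \mathcal F_t] = -4.3130

For an AR(p) model X_t = c + sum_i phi_i X_{t-i} + eps_t, the
one-step-ahead conditional mean is
  E[X_{t+1} | X_t, ...] = c + sum_i phi_i X_{t+1-i}.
Substitute known values:
  E[X_{t+1} | ...] = (0.203) * (-6) + (0.619) * (-5)
                   = -4.3130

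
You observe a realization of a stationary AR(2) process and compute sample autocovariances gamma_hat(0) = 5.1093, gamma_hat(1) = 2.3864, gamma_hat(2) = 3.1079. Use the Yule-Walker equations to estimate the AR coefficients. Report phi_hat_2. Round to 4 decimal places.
\hat\phi_{2} = 0.4990

The Yule-Walker equations for an AR(p) process read, in matrix form,
  Gamma_p phi = r_p,   with   (Gamma_p)_{ij} = gamma(|i - j|),
                       (r_p)_i = gamma(i),   i,j = 1..p.
Substitute the sample gammas (Toeplitz matrix and right-hand side of size 2):
  Gamma_p = [[5.1093, 2.3864], [2.3864, 5.1093]]
  r_p     = [2.3864, 3.1079]
Written out:
  5.1093 phi_1 + 2.3864 phi_2 = 2.3864
  2.3864 phi_1 + 5.1093 phi_2 = 3.1079
Solve by Cramer's rule:
  det = gamma(0)^2 - gamma(1)^2 = (5.1093)^2 - (2.3864)^2 = 26.10494649 - 5.69490496 = 20.41004153
  phi_hat_1 = [gamma(1) gamma(0) - gamma(1) gamma(2)] / det = [(2.3864)(5.1093) - (2.3864)(3.1079)] / 20.41004153 = 4.77614096 / 20.41004153 = 0.234
  phi_hat_2 = [gamma(0) gamma(2) - gamma(1)^2] / det = [(5.1093)(3.1079) - (2.3864)^2] / 20.41004153 = 10.18428851 / 20.41004153 = 0.499
So phi_hat = [0.2340, 0.4990].
Therefore phi_hat_2 = 0.4990.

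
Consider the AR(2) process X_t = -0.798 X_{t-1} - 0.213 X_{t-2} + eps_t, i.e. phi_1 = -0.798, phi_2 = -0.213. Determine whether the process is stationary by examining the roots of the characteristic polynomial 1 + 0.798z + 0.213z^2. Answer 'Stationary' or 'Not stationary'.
\text{Stationary}

The AR(p) characteristic polynomial is P(z) = 1 + 0.798z + 0.213z^2.
Stationarity requires all roots to lie outside the unit circle, i.e. |z| > 1 for every root.
Set 1 + (0.798) z + (0.213) z^2 = 0, i.e. a z^2 + b z + c = 0 with a = 0.213, b = 0.798, c = 1.
Discriminant D = b^2 - 4ac = (0.798)^2 - 4*(0.213)*1 = 0.636804 - (0.852) = -0.215196.
D < 0, so the roots are the complex-conjugate pair z = (-b +/- i sqrt(-D)) / (2a) = -1.8732 +/- 1.0889i.
For a conjugate pair |z|^2 = z * conj(z) = (product of roots) = c/a = 1/(0.213) = 4.694836, so |z| = sqrt(4.694836) = 2.1668 for both roots.
Moduli of all roots: 2.1668, 2.1668.
All moduli strictly greater than 1? Yes.
Verdict: Stationary.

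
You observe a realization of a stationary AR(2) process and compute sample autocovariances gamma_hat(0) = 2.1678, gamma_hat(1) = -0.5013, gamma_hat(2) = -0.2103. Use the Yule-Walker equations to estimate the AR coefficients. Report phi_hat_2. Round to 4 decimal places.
\hat\phi_{2} = -0.1590

The Yule-Walker equations for an AR(p) process read, in matrix form,
  Gamma_p phi = r_p,   with   (Gamma_p)_{ij} = gamma(|i - j|),
                       (r_p)_i = gamma(i),   i,j = 1..p.
Substitute the sample gammas (Toeplitz matrix and right-hand side of size 2):
  Gamma_p = [[2.1678, -0.5013], [-0.5013, 2.1678]]
  r_p     = [-0.5013, -0.2103]
Written out:
  2.1678 phi_1 - 0.5013 phi_2 = -0.5013
  -0.5013 phi_1 + 2.1678 phi_2 = -0.2103
Solve by Cramer's rule:
  det = gamma(0)^2 - gamma(1)^2 = (2.1678)^2 - (-0.5013)^2 = 4.69935684 - 0.25130169 = 4.44805515
  phi_hat_1 = [gamma(1) gamma(0) - gamma(1) gamma(2)] / det = [(-0.5013)(2.1678) - (-0.5013)(-0.2103)] / 4.44805515 = -1.19214153 / 4.44805515 = -0.268
  phi_hat_2 = [gamma(0) gamma(2) - gamma(1)^2] / det = [(2.1678)(-0.2103) - (-0.5013)^2] / 4.44805515 = -0.70719003 / 4.44805515 = -0.159
So phi_hat = [-0.2680, -0.1590].
Therefore phi_hat_2 = -0.1590.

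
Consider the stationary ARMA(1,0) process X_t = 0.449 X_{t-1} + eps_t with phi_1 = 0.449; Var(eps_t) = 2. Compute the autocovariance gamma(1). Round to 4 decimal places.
\gamma(1) = 1.1248

Multiply the model equation by X_{t-k} and take expectations. With theta_0 = psi_0 = 1 and psi_j the MA(infinity) weights, this gives
  gamma(k) - sum_i phi_i gamma(k-i) = c_k,
  c_k = sigma^2 * sum_{j=k..q} theta_j psi_{j-k}   (c_k = 0 for k > q),
using gamma(-m) = gamma(m).
Pure AR (q = 0): c_0 = sigma^2 = 2, c_k = 0 for k >= 1.
Equations for k = 0 and k = 1 (AR order 1):
  gamma(0) = phi_1 gamma(1) + c_0
  gamma(1) = phi_1 gamma(0) + c_1
Substituting the second into the first: gamma(0) (1 - phi_1^2) = c_0 + phi_1 c_1, so
  gamma(0) = c_0 / (1 - phi_1^2) = 2 / (1 - (0.449)^2) = 2 / 0.798399 = 2.505013.
  gamma(1) = phi_1 gamma(0) = (0.449)(2.505013) = 1.124751.
Therefore gamma(1) = 1.1248 (to 4 decimal places).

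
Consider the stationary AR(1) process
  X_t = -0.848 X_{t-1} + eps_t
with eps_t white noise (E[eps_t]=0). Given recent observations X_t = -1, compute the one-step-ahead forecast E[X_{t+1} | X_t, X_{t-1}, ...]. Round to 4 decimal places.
E[X_{t+1} \mid \mathcal F_t] = 0.8480

For an AR(p) model X_t = c + sum_i phi_i X_{t-i} + eps_t, the
one-step-ahead conditional mean is
  E[X_{t+1} | X_t, ...] = c + sum_i phi_i X_{t+1-i}.
Substitute known values:
  E[X_{t+1} | ...] = (-0.848) * (-1)
                   = 0.8480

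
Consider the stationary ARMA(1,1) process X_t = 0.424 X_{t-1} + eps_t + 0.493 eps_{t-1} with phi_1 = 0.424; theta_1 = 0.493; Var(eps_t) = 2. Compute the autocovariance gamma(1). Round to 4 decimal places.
\gamma(1) = 2.7034

Multiply the model equation by X_{t-k} and take expectations. With theta_0 = psi_0 = 1 and psi_j the MA(infinity) weights, this gives
  gamma(k) - sum_i phi_i gamma(k-i) = c_k,
  c_k = sigma^2 * sum_{j=k..q} theta_j psi_{j-k}   (c_k = 0 for k > q),
using gamma(-m) = gamma(m).
psi-weights needed (psi_j = theta_j + sum_i phi_i psi_{j-i}):
  psi_1 = theta_1 + phi_1 = 0.493 + (0.424) = 0.917
Right-hand sides:
  c_0 = sigma^2 (1 + theta_1 psi_1) = 2 * (1 + (0.493)(0.917)) = 2 * 1.452081 = 2.904162
  c_1 = sigma^2 theta_1 = 2 * (0.493) = 0.986
  c_2 = 0
Equations for k = 0 and k = 1 (AR order 1):
  gamma(0) = phi_1 gamma(1) + c_0
  gamma(1) = phi_1 gamma(0) + c_1
Substituting the second into the first: gamma(0) (1 - phi_1^2) = c_0 + phi_1 c_1, so
  gamma(0) = (c_0 + phi_1 c_1) / (1 - phi_1^2) = (2.904162 + (0.424)(0.986)) / (1 - (0.424)^2) = 3.322226 / 0.820224 = 4.050389.
  gamma(1) = phi_1 gamma(0) + c_1 = (0.424)(4.050389) + (0.986) = 2.703365.
Therefore gamma(1) = 2.7034 (to 4 decimal places).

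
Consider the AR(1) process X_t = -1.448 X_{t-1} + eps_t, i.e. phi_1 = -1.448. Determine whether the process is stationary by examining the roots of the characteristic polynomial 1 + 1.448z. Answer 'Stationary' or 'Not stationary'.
\text{Not stationary}

The AR(p) characteristic polynomial is P(z) = 1 + 1.448z.
Stationarity requires all roots to lie outside the unit circle, i.e. |z| > 1 for every root.
This is linear in z: 1 + (1.448) z = 0  =>  z = -1/(1.448) = -0.690608,  |z| = 0.690608.
Moduli of all roots: 0.6906.
All moduli strictly greater than 1? No.
Verdict: Not stationary.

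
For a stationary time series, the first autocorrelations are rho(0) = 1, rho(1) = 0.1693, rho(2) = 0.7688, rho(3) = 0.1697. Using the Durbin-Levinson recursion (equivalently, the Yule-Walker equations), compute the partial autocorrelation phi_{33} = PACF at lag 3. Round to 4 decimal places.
\phi_{33} = 0.0239

The PACF at lag k is phi_{kk}, the last component of the solution
to the Yule-Walker system G_k phi = r_k where
  (G_k)_{ij} = rho(|i - j|), (r_k)_i = rho(i), i,j = 1..k.
Equivalently, Durbin-Levinson gives phi_{kk} iteratively:
  phi_{11} = rho(1)
  phi_{kk} = [rho(k) - sum_{j=1..k-1} phi_{k-1,j} rho(k-j)]
            / [1 - sum_{j=1..k-1} phi_{k-1,j} rho(j)],
  phi_{k,j} = phi_{k-1,j} - phi_{kk} phi_{k-1,k-j},  j = 1..k-1.
Step k = 1:
  phi_11 = rho(1) = 0.1693.
Step k = 2:
  phi_22 = [rho(2) - phi_11 rho(1)] / [1 - phi_11 rho(1)] = [0.7688 - (0.1693)(0.1693)] / [1 - (0.1693)(0.1693)]
         = 0.74013751 / 0.97133751 = 0.761978.
  Update: phi_21 = phi_11 - phi_22 phi_11 = 0.1693 - (0.761978)(0.1693) = 0.040297.
Step k = 3:
  phi_33 = [rho(3) - phi_21 rho(2) - phi_22 rho(1)] / [1 - phi_21 rho(1) - phi_22 rho(2)]
    numerator   = 0.1697 - (0.040297)(0.7688) - (0.761978)(0.1693) = 0.00971671
    denominator = 1 - (0.040297)(0.1693) - (0.761978)(0.7688) = 0.40736924
  phi_33 = 0.00971671 / 0.40736924 = 0.0239.
Therefore phi_{33} = 0.0239.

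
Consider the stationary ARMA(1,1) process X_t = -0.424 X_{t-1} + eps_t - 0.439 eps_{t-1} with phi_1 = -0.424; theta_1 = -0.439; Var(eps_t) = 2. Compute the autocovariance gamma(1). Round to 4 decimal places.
\gamma(1) = -2.4960

Multiply the model equation by X_{t-k} and take expectations. With theta_0 = psi_0 = 1 and psi_j the MA(infinity) weights, this gives
  gamma(k) - sum_i phi_i gamma(k-i) = c_k,
  c_k = sigma^2 * sum_{j=k..q} theta_j psi_{j-k}   (c_k = 0 for k > q),
using gamma(-m) = gamma(m).
psi-weights needed (psi_j = theta_j + sum_i phi_i psi_{j-i}):
  psi_1 = theta_1 + phi_1 = -0.439 + (-0.424) = -0.863
Right-hand sides:
  c_0 = sigma^2 (1 + theta_1 psi_1) = 2 * (1 + (-0.439)(-0.863)) = 2 * 1.378857 = 2.757714
  c_1 = sigma^2 theta_1 = 2 * (-0.439) = -0.878
  c_2 = 0
Equations for k = 0 and k = 1 (AR order 1):
  gamma(0) = phi_1 gamma(1) + c_0
  gamma(1) = phi_1 gamma(0) + c_1
Substituting the second into the first: gamma(0) (1 - phi_1^2) = c_0 + phi_1 c_1, so
  gamma(0) = (c_0 + phi_1 c_1) / (1 - phi_1^2) = (2.757714 + (-0.424)(-0.878)) / (1 - (-0.424)^2) = 3.129986 / 0.820224 = 3.816014.
  gamma(1) = phi_1 gamma(0) + c_1 = (-0.424)(3.816014) + (-0.878) = -2.49599.
Therefore gamma(1) = -2.4960 (to 4 decimal places).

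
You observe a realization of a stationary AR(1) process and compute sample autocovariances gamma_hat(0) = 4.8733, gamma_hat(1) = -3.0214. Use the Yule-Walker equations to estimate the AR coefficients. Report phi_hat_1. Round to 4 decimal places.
\hat\phi_{1} = -0.6200

The Yule-Walker equations for an AR(p) process read, in matrix form,
  Gamma_p phi = r_p,   with   (Gamma_p)_{ij} = gamma(|i - j|),
                       (r_p)_i = gamma(i),   i,j = 1..p.
Substitute the sample gammas (Toeplitz matrix and right-hand side of size 1):
  Gamma_p = [[4.8733]]
  r_p     = [-3.0214]
With p = 1 this is the single equation gamma(0) phi_1 = gamma(1):
  phi_hat_1 = gamma(1) / gamma(0) = -3.0214 / 4.8733 = -0.6200.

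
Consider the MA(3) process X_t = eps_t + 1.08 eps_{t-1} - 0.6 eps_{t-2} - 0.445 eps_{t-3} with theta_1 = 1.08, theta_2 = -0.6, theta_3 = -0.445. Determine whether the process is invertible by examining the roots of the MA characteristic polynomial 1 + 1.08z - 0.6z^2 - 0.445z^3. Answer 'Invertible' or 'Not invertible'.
\text{Not invertible}

The MA(q) characteristic polynomial is P(z) = 1 + 1.08z - 0.6z^2 - 0.445z^3.
Invertibility requires all roots to lie outside the unit circle, i.e. |z| > 1 for every root.
Degree 3: look for a simple real root z0 first, then factor out (1 - z/z0) and solve the remaining quadratic.
Testing z0 = -2: P(-2) = 1 + (1.08)(-2) + (-0.6)(-2)^2 + (-0.445)(-2)^3
  = 1 + (-2.16) + (-2.4) + (3.56) = 0.  So z_0 = -2 is a root, |z_0| = 2.
Divide out the factor (1 + 0.5 z) = (1 - z/z0) (since 1/z0 = -0.5):
  P(z) = (1 + 0.5 z)(1 + (0.58) z + (-0.89) z^2)
  [check: z-coef 0.58 - (-0.5) = 1.08; z^2-coef -0.89 - (-0.5)(0.58) = -0.6; z^3-coef -(-0.5)(-0.89) = -0.445.]
Remaining roots from the quadratic factor 1 + (0.58) z + (-0.89) z^2:
  Set 1 + (0.58) z + (-0.89) z^2 = 0, i.e. a z^2 + b z + c = 0 with a = -0.89, b = 0.58, c = 1.
  Discriminant D = b^2 - 4ac = (0.58)^2 - 4*(-0.89)*1 = 0.3364 - (-3.56) = 3.8964.
  D >= 0, so the roots are real: z = (-b +/- sqrt(D)) / (2a) = (-0.58 +/- 1.97393) / (-1.78).
    z_1 = (-0.58 + 1.97393) / (-1.78) = -0.7831,   |z_1| = 0.7831.
    z_2 = (-0.58 - 1.97393) / (-1.78) = 1.4348,   |z_2| = 1.4348.
Moduli of all roots: 2.0000, 0.7831, 1.4348.
All moduli strictly greater than 1? No.
Verdict: Not invertible.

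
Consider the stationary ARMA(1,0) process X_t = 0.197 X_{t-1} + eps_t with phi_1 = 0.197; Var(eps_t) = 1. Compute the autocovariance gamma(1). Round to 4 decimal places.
\gamma(1) = 0.2050

Multiply the model equation by X_{t-k} and take expectations. With theta_0 = psi_0 = 1 and psi_j the MA(infinity) weights, this gives
  gamma(k) - sum_i phi_i gamma(k-i) = c_k,
  c_k = sigma^2 * sum_{j=k..q} theta_j psi_{j-k}   (c_k = 0 for k > q),
using gamma(-m) = gamma(m).
Pure AR (q = 0): c_0 = sigma^2 = 1, c_k = 0 for k >= 1.
Equations for k = 0 and k = 1 (AR order 1):
  gamma(0) = phi_1 gamma(1) + c_0
  gamma(1) = phi_1 gamma(0) + c_1
Substituting the second into the first: gamma(0) (1 - phi_1^2) = c_0 + phi_1 c_1, so
  gamma(0) = c_0 / (1 - phi_1^2) = 1 / (1 - (0.197)^2) = 1 / 0.961191 = 1.040376.
  gamma(1) = phi_1 gamma(0) = (0.197)(1.040376) = 0.204954.
Therefore gamma(1) = 0.2050 (to 4 decimal places).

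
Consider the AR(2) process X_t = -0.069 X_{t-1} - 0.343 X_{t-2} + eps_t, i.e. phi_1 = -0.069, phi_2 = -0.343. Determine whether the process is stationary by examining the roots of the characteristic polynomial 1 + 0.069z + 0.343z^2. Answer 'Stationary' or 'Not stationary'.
\text{Stationary}

The AR(p) characteristic polynomial is P(z) = 1 + 0.069z + 0.343z^2.
Stationarity requires all roots to lie outside the unit circle, i.e. |z| > 1 for every root.
Set 1 + (0.069) z + (0.343) z^2 = 0, i.e. a z^2 + b z + c = 0 with a = 0.343, b = 0.069, c = 1.
Discriminant D = b^2 - 4ac = (0.069)^2 - 4*(0.343)*1 = 0.004761 - (1.372) = -1.367239.
D < 0, so the roots are the complex-conjugate pair z = (-b +/- i sqrt(-D)) / (2a) = -0.1006 +/- 1.7045i.
For a conjugate pair |z|^2 = z * conj(z) = (product of roots) = c/a = 1/(0.343) = 2.915452, so |z| = sqrt(2.915452) = 1.7075 for both roots.
Moduli of all roots: 1.7075, 1.7075.
All moduli strictly greater than 1? Yes.
Verdict: Stationary.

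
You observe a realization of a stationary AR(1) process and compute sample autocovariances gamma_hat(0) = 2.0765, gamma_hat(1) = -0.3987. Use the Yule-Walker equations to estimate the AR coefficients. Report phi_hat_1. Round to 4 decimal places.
\hat\phi_{1} = -0.1920

The Yule-Walker equations for an AR(p) process read, in matrix form,
  Gamma_p phi = r_p,   with   (Gamma_p)_{ij} = gamma(|i - j|),
                       (r_p)_i = gamma(i),   i,j = 1..p.
Substitute the sample gammas (Toeplitz matrix and right-hand side of size 1):
  Gamma_p = [[2.0765]]
  r_p     = [-0.3987]
With p = 1 this is the single equation gamma(0) phi_1 = gamma(1):
  phi_hat_1 = gamma(1) / gamma(0) = -0.3987 / 2.0765 = -0.1920.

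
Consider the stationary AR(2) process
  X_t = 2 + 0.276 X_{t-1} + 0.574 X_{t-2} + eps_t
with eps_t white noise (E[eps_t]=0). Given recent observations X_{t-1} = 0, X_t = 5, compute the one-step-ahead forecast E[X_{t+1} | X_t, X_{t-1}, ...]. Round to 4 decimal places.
E[X_{t+1} \mid \mathcal F_t] = 3.3800

For an AR(p) model X_t = c + sum_i phi_i X_{t-i} + eps_t, the
one-step-ahead conditional mean is
  E[X_{t+1} | X_t, ...] = c + sum_i phi_i X_{t+1-i}.
Substitute known values:
  E[X_{t+1} | ...] = 2 + (0.276) * (5) + (0.574) * (0)
                   = 3.3800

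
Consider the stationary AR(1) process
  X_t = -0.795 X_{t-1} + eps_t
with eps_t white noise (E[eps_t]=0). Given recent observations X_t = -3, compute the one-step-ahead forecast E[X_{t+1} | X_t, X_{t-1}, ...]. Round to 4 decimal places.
E[X_{t+1} \mid \mathcal F_t] = 2.3850

For an AR(p) model X_t = c + sum_i phi_i X_{t-i} + eps_t, the
one-step-ahead conditional mean is
  E[X_{t+1} | X_t, ...] = c + sum_i phi_i X_{t+1-i}.
Substitute known values:
  E[X_{t+1} | ...] = (-0.795) * (-3)
                   = 2.3850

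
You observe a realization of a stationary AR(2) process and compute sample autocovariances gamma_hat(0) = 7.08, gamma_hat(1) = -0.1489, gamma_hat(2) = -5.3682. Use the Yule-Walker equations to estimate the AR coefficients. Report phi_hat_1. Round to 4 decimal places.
\hat\phi_{1} = -0.0370

The Yule-Walker equations for an AR(p) process read, in matrix form,
  Gamma_p phi = r_p,   with   (Gamma_p)_{ij} = gamma(|i - j|),
                       (r_p)_i = gamma(i),   i,j = 1..p.
Substitute the sample gammas (Toeplitz matrix and right-hand side of size 2):
  Gamma_p = [[7.08, -0.1489], [-0.1489, 7.08]]
  r_p     = [-0.1489, -5.3682]
Written out:
  7.08 phi_1 - 0.1489 phi_2 = -0.1489
  -0.1489 phi_1 + 7.08 phi_2 = -5.3682
Solve by Cramer's rule:
  det = gamma(0)^2 - gamma(1)^2 = (7.08)^2 - (-0.1489)^2 = 50.1264 - 0.02217121 = 50.10422879
  phi_hat_1 = [gamma(1) gamma(0) - gamma(1) gamma(2)] / det = [(-0.1489)(7.08) - (-0.1489)(-5.3682)] / 50.10422879 = -1.85353698 / 50.10422879 = -0.037
  phi_hat_2 = [gamma(0) gamma(2) - gamma(1)^2] / det = [(7.08)(-5.3682) - (-0.1489)^2] / 50.10422879 = -38.02902721 / 50.10422879 = -0.759
So phi_hat = [-0.0370, -0.7590].
Therefore phi_hat_1 = -0.0370.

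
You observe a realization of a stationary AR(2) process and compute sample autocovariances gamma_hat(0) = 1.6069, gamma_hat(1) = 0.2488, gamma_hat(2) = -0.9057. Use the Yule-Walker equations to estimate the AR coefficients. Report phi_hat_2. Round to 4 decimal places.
\hat\phi_{2} = -0.6020

The Yule-Walker equations for an AR(p) process read, in matrix form,
  Gamma_p phi = r_p,   with   (Gamma_p)_{ij} = gamma(|i - j|),
                       (r_p)_i = gamma(i),   i,j = 1..p.
Substitute the sample gammas (Toeplitz matrix and right-hand side of size 2):
  Gamma_p = [[1.6069, 0.2488], [0.2488, 1.6069]]
  r_p     = [0.2488, -0.9057]
Written out:
  1.6069 phi_1 + 0.2488 phi_2 = 0.2488
  0.2488 phi_1 + 1.6069 phi_2 = -0.9057
Solve by Cramer's rule:
  det = gamma(0)^2 - gamma(1)^2 = (1.6069)^2 - (0.2488)^2 = 2.58212761 - 0.06190144 = 2.52022617
  phi_hat_1 = [gamma(1) gamma(0) - gamma(1) gamma(2)] / det = [(0.2488)(1.6069) - (0.2488)(-0.9057)] / 2.52022617 = 0.62513488 / 2.52022617 = 0.248
  phi_hat_2 = [gamma(0) gamma(2) - gamma(1)^2] / det = [(1.6069)(-0.9057) - (0.2488)^2] / 2.52022617 = -1.51727077 / 2.52022617 = -0.602
So phi_hat = [0.2480, -0.6020].
Therefore phi_hat_2 = -0.6020.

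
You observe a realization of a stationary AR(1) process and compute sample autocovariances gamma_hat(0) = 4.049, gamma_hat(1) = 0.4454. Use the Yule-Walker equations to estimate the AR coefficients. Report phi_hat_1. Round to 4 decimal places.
\hat\phi_{1} = 0.1100

The Yule-Walker equations for an AR(p) process read, in matrix form,
  Gamma_p phi = r_p,   with   (Gamma_p)_{ij} = gamma(|i - j|),
                       (r_p)_i = gamma(i),   i,j = 1..p.
Substitute the sample gammas (Toeplitz matrix and right-hand side of size 1):
  Gamma_p = [[4.049]]
  r_p     = [0.4454]
With p = 1 this is the single equation gamma(0) phi_1 = gamma(1):
  phi_hat_1 = gamma(1) / gamma(0) = 0.4454 / 4.049 = 0.1100.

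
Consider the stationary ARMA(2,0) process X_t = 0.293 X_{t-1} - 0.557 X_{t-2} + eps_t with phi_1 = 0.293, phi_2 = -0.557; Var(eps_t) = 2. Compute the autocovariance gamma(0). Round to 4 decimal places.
\gamma(0) = 3.0060

Multiply the model equation by X_{t-k} and take expectations. With theta_0 = psi_0 = 1 and psi_j the MA(infinity) weights, this gives
  gamma(k) - sum_i phi_i gamma(k-i) = c_k,
  c_k = sigma^2 * sum_{j=k..q} theta_j psi_{j-k}   (c_k = 0 for k > q),
using gamma(-m) = gamma(m).
Pure AR (q = 0): c_0 = sigma^2 = 2, c_k = 0 for k >= 1.
Equations for k = 0, 1, 2 (AR order 2, c_2 = 0):
  (E0) gamma(0) = phi_1 gamma(1) + phi_2 gamma(2) + c_0
  (E1) gamma(1) = phi_1 gamma(0) + phi_2 gamma(1) + c_1
  (E2) gamma(2) = phi_1 gamma(1) + phi_2 gamma(0)
From (E1): gamma(1) = A gamma(0) + B with
  A = phi_1 / (1 - phi_2) = 0.293 / 1.557 = 0.188182,   B = c_1 / (1 - phi_2) = 0 / 1.557 = 0.
Insert (E2) into (E0): gamma(0) (1 - phi_2^2) = phi_1 (1 + phi_2) gamma(1) + c_0.
  phi_1 (1 + phi_2) = (0.293)(0.443) = 0.129799,   1 - phi_2^2 = 0.689751.
Replace gamma(1) by A gamma(0) + B and collect gamma(0):
  gamma(0) [0.689751 - (0.129799)(0.188182)] = c_0 = 2
  gamma(0) * 0.665325 = 2
  gamma(0) = 2 / 0.665325 = 3.006049.
Therefore gamma(0) = 3.0060 (to 4 decimal places).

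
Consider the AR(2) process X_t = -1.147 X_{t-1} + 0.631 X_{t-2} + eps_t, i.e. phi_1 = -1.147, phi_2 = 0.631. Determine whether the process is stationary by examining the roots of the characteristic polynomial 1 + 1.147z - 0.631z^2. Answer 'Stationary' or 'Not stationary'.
\text{Not stationary}

The AR(p) characteristic polynomial is P(z) = 1 + 1.147z - 0.631z^2.
Stationarity requires all roots to lie outside the unit circle, i.e. |z| > 1 for every root.
Set 1 + (1.147) z + (-0.631) z^2 = 0, i.e. a z^2 + b z + c = 0 with a = -0.631, b = 1.147, c = 1.
Discriminant D = b^2 - 4ac = (1.147)^2 - 4*(-0.631)*1 = 1.315609 - (-2.524) = 3.839609.
D >= 0, so the roots are real: z = (-b +/- sqrt(D)) / (2a) = (-1.147 +/- 1.959492) / (-1.262).
  z_1 = (-1.147 + 1.959492) / (-1.262) = -0.6438,   |z_1| = 0.6438.
  z_2 = (-1.147 - 1.959492) / (-1.262) = 2.4616,   |z_2| = 2.4616.
Moduli of all roots: 0.6438, 2.4616.
All moduli strictly greater than 1? No.
Verdict: Not stationary.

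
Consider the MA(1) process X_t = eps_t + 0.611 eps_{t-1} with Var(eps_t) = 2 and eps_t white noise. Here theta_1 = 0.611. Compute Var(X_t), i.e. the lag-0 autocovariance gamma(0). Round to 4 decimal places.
\gamma(0) = 2.7466

For an MA(q) process X_t = eps_t + sum_i theta_i eps_{t-i} with
Var(eps_t) = sigma^2, the variance is
  gamma(0) = sigma^2 * (1 + sum_i theta_i^2).
  sum_i theta_i^2 = (0.611)^2 = 0.373321.
  gamma(0) = 2 * (1 + 0.373321) = 2 * 1.373321 = 2.746642, which rounds to 2.7466.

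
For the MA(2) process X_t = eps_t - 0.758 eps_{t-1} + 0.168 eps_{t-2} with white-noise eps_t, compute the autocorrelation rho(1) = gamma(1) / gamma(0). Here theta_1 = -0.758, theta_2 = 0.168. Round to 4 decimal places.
\rho(1) = -0.5524

For an MA(q) process with theta_0 = 1, the autocovariance is
  gamma(k) = sigma^2 * sum_{i=0..q-k} theta_i * theta_{i+k},
and rho(k) = gamma(k) / gamma(0). Sigma^2 cancels.
  numerator   = (1)*(-0.758) + (-0.758)*(0.168) = -0.885344.
  denominator = (1)^2 + (-0.758)^2 + (0.168)^2 = 1.602788.
  rho(1) = -0.885344 / 1.602788 = -0.5524.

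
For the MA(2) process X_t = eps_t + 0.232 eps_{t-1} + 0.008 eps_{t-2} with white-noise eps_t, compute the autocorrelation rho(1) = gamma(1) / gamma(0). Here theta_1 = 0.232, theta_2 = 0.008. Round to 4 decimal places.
\rho(1) = 0.2219

For an MA(q) process with theta_0 = 1, the autocovariance is
  gamma(k) = sigma^2 * sum_{i=0..q-k} theta_i * theta_{i+k},
and rho(k) = gamma(k) / gamma(0). Sigma^2 cancels.
  numerator   = (1)*(0.232) + (0.232)*(0.008) = 0.233856.
  denominator = (1)^2 + (0.232)^2 + (0.008)^2 = 1.053888.
  rho(1) = 0.233856 / 1.053888 = 0.2219.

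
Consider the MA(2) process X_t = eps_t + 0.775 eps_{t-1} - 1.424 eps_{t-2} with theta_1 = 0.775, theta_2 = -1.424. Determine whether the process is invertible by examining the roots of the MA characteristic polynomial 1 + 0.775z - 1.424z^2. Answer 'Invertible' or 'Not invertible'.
\text{Not invertible}

The MA(q) characteristic polynomial is P(z) = 1 + 0.775z - 1.424z^2.
Invertibility requires all roots to lie outside the unit circle, i.e. |z| > 1 for every root.
Set 1 + (0.775) z + (-1.424) z^2 = 0, i.e. a z^2 + b z + c = 0 with a = -1.424, b = 0.775, c = 1.
Discriminant D = b^2 - 4ac = (0.775)^2 - 4*(-1.424)*1 = 0.600625 - (-5.696) = 6.296625.
D >= 0, so the roots are real: z = (-b +/- sqrt(D)) / (2a) = (-0.775 +/- 2.509308) / (-2.848).
  z_1 = (-0.775 + 2.509308) / (-2.848) = -0.609,   |z_1| = 0.609.
  z_2 = (-0.775 - 2.509308) / (-2.848) = 1.1532,   |z_2| = 1.1532.
Moduli of all roots: 0.6090, 1.1532.
All moduli strictly greater than 1? No.
Verdict: Not invertible.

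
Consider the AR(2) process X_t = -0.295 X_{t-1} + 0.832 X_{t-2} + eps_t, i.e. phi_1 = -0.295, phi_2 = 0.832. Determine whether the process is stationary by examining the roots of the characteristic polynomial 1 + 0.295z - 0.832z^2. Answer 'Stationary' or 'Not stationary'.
\text{Not stationary}

The AR(p) characteristic polynomial is P(z) = 1 + 0.295z - 0.832z^2.
Stationarity requires all roots to lie outside the unit circle, i.e. |z| > 1 for every root.
Set 1 + (0.295) z + (-0.832) z^2 = 0, i.e. a z^2 + b z + c = 0 with a = -0.832, b = 0.295, c = 1.
Discriminant D = b^2 - 4ac = (0.295)^2 - 4*(-0.832)*1 = 0.087025 - (-3.328) = 3.415025.
D >= 0, so the roots are real: z = (-b +/- sqrt(D)) / (2a) = (-0.295 +/- 1.847979) / (-1.664).
  z_1 = (-0.295 + 1.847979) / (-1.664) = -0.9333,   |z_1| = 0.9333.
  z_2 = (-0.295 - 1.847979) / (-1.664) = 1.2878,   |z_2| = 1.2878.
Moduli of all roots: 0.9333, 1.2878.
All moduli strictly greater than 1? No.
Verdict: Not stationary.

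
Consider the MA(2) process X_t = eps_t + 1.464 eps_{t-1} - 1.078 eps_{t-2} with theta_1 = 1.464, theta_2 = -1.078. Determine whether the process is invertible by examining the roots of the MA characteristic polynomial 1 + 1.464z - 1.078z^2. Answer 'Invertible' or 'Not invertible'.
\text{Not invertible}

The MA(q) characteristic polynomial is P(z) = 1 + 1.464z - 1.078z^2.
Invertibility requires all roots to lie outside the unit circle, i.e. |z| > 1 for every root.
Set 1 + (1.464) z + (-1.078) z^2 = 0, i.e. a z^2 + b z + c = 0 with a = -1.078, b = 1.464, c = 1.
Discriminant D = b^2 - 4ac = (1.464)^2 - 4*(-1.078)*1 = 2.143296 - (-4.312) = 6.455296.
D >= 0, so the roots are real: z = (-b +/- sqrt(D)) / (2a) = (-1.464 +/- 2.540727) / (-2.156).
  z_1 = (-1.464 + 2.540727) / (-2.156) = -0.4994,   |z_1| = 0.4994.
  z_2 = (-1.464 - 2.540727) / (-2.156) = 1.8575,   |z_2| = 1.8575.
Moduli of all roots: 0.4994, 1.8575.
All moduli strictly greater than 1? No.
Verdict: Not invertible.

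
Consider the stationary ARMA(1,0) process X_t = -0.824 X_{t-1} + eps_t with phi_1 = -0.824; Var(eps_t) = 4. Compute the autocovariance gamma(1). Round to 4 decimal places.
\gamma(1) = -10.2671

Multiply the model equation by X_{t-k} and take expectations. With theta_0 = psi_0 = 1 and psi_j the MA(infinity) weights, this gives
  gamma(k) - sum_i phi_i gamma(k-i) = c_k,
  c_k = sigma^2 * sum_{j=k..q} theta_j psi_{j-k}   (c_k = 0 for k > q),
using gamma(-m) = gamma(m).
Pure AR (q = 0): c_0 = sigma^2 = 4, c_k = 0 for k >= 1.
Equations for k = 0 and k = 1 (AR order 1):
  gamma(0) = phi_1 gamma(1) + c_0
  gamma(1) = phi_1 gamma(0) + c_1
Substituting the second into the first: gamma(0) (1 - phi_1^2) = c_0 + phi_1 c_1, so
  gamma(0) = c_0 / (1 - phi_1^2) = 4 / (1 - (-0.824)^2) = 4 / 0.321024 = 12.460128.
  gamma(1) = phi_1 gamma(0) = (-0.824)(12.460128) = -10.267145.
Therefore gamma(1) = -10.2671 (to 4 decimal places).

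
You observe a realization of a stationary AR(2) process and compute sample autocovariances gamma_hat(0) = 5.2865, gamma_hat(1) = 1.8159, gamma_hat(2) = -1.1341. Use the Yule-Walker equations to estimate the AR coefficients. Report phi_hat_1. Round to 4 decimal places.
\hat\phi_{1} = 0.4730

The Yule-Walker equations for an AR(p) process read, in matrix form,
  Gamma_p phi = r_p,   with   (Gamma_p)_{ij} = gamma(|i - j|),
                       (r_p)_i = gamma(i),   i,j = 1..p.
Substitute the sample gammas (Toeplitz matrix and right-hand side of size 2):
  Gamma_p = [[5.2865, 1.8159], [1.8159, 5.2865]]
  r_p     = [1.8159, -1.1341]
Written out:
  5.2865 phi_1 + 1.8159 phi_2 = 1.8159
  1.8159 phi_1 + 5.2865 phi_2 = -1.1341
Solve by Cramer's rule:
  det = gamma(0)^2 - gamma(1)^2 = (5.2865)^2 - (1.8159)^2 = 27.94708225 - 3.29749281 = 24.64958944
  phi_hat_1 = [gamma(1) gamma(0) - gamma(1) gamma(2)] / det = [(1.8159)(5.2865) - (1.8159)(-1.1341)] / 24.64958944 = 11.65916754 / 24.64958944 = 0.473
  phi_hat_2 = [gamma(0) gamma(2) - gamma(1)^2] / det = [(5.2865)(-1.1341) - (1.8159)^2] / 24.64958944 = -9.29291246 / 24.64958944 = -0.377
So phi_hat = [0.4730, -0.3770].
Therefore phi_hat_1 = 0.4730.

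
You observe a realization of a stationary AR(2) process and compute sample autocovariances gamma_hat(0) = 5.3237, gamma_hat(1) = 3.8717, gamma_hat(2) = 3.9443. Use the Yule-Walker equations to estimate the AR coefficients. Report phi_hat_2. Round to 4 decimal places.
\hat\phi_{2} = 0.4500

The Yule-Walker equations for an AR(p) process read, in matrix form,
  Gamma_p phi = r_p,   with   (Gamma_p)_{ij} = gamma(|i - j|),
                       (r_p)_i = gamma(i),   i,j = 1..p.
Substitute the sample gammas (Toeplitz matrix and right-hand side of size 2):
  Gamma_p = [[5.3237, 3.8717], [3.8717, 5.3237]]
  r_p     = [3.8717, 3.9443]
Written out:
  5.3237 phi_1 + 3.8717 phi_2 = 3.8717
  3.8717 phi_1 + 5.3237 phi_2 = 3.9443
Solve by Cramer's rule:
  det = gamma(0)^2 - gamma(1)^2 = (5.3237)^2 - (3.8717)^2 = 28.34178169 - 14.99006089 = 13.3517208
  phi_hat_1 = [gamma(1) gamma(0) - gamma(1) gamma(2)] / det = [(3.8717)(5.3237) - (3.8717)(3.9443)] / 13.3517208 = 5.34062298 / 13.3517208 = 0.4
  phi_hat_2 = [gamma(0) gamma(2) - gamma(1)^2] / det = [(5.3237)(3.9443) - (3.8717)^2] / 13.3517208 = 6.00820902 / 13.3517208 = 0.45
So phi_hat = [0.4000, 0.4500].
Therefore phi_hat_2 = 0.4500.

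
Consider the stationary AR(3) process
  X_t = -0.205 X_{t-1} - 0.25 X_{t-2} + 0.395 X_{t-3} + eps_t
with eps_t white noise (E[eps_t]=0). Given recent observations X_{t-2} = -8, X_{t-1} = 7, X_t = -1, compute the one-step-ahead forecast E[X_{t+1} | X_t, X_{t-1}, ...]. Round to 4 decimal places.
E[X_{t+1} \mid \mathcal F_t] = -4.7050

For an AR(p) model X_t = c + sum_i phi_i X_{t-i} + eps_t, the
one-step-ahead conditional mean is
  E[X_{t+1} | X_t, ...] = c + sum_i phi_i X_{t+1-i}.
Substitute known values:
  E[X_{t+1} | ...] = (-0.205) * (-1) + (-0.25) * (7) + (0.395) * (-8)
                   = -4.7050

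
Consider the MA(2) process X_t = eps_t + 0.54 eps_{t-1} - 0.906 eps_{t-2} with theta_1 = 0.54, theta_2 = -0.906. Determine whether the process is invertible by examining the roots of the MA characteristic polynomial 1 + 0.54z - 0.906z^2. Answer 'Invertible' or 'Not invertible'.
\text{Not invertible}

The MA(q) characteristic polynomial is P(z) = 1 + 0.54z - 0.906z^2.
Invertibility requires all roots to lie outside the unit circle, i.e. |z| > 1 for every root.
Set 1 + (0.54) z + (-0.906) z^2 = 0, i.e. a z^2 + b z + c = 0 with a = -0.906, b = 0.54, c = 1.
Discriminant D = b^2 - 4ac = (0.54)^2 - 4*(-0.906)*1 = 0.2916 - (-3.624) = 3.9156.
D >= 0, so the roots are real: z = (-b +/- sqrt(D)) / (2a) = (-0.54 +/- 1.978788) / (-1.812).
  z_1 = (-0.54 + 1.978788) / (-1.812) = -0.794,   |z_1| = 0.794.
  z_2 = (-0.54 - 1.978788) / (-1.812) = 1.3901,   |z_2| = 1.3901.
Moduli of all roots: 0.7940, 1.3901.
All moduli strictly greater than 1? No.
Verdict: Not invertible.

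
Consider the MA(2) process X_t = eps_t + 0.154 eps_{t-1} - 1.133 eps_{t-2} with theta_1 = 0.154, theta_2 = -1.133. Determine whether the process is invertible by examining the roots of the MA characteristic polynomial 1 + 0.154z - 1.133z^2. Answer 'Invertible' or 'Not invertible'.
\text{Not invertible}

The MA(q) characteristic polynomial is P(z) = 1 + 0.154z - 1.133z^2.
Invertibility requires all roots to lie outside the unit circle, i.e. |z| > 1 for every root.
Set 1 + (0.154) z + (-1.133) z^2 = 0, i.e. a z^2 + b z + c = 0 with a = -1.133, b = 0.154, c = 1.
Discriminant D = b^2 - 4ac = (0.154)^2 - 4*(-1.133)*1 = 0.023716 - (-4.532) = 4.555716.
D >= 0, so the roots are real: z = (-b +/- sqrt(D)) / (2a) = (-0.154 +/- 2.134412) / (-2.266).
  z_1 = (-0.154 + 2.134412) / (-2.266) = -0.874,   |z_1| = 0.874.
  z_2 = (-0.154 - 2.134412) / (-2.266) = 1.0099,   |z_2| = 1.0099.
Moduli of all roots: 0.8740, 1.0099.
All moduli strictly greater than 1? No.
Verdict: Not invertible.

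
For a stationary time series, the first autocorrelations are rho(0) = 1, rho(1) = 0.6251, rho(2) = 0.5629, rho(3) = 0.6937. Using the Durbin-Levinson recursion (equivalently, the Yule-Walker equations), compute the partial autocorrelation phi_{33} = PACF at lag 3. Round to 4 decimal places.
\phi_{33} = 0.4720

The PACF at lag k is phi_{kk}, the last component of the solution
to the Yule-Walker system G_k phi = r_k where
  (G_k)_{ij} = rho(|i - j|), (r_k)_i = rho(i), i,j = 1..k.
Equivalently, Durbin-Levinson gives phi_{kk} iteratively:
  phi_{11} = rho(1)
  phi_{kk} = [rho(k) - sum_{j=1..k-1} phi_{k-1,j} rho(k-j)]
            / [1 - sum_{j=1..k-1} phi_{k-1,j} rho(j)],
  phi_{k,j} = phi_{k-1,j} - phi_{kk} phi_{k-1,k-j},  j = 1..k-1.
Step k = 1:
  phi_11 = rho(1) = 0.6251.
Step k = 2:
  phi_22 = [rho(2) - phi_11 rho(1)] / [1 - phi_11 rho(1)] = [0.5629 - (0.6251)(0.6251)] / [1 - (0.6251)(0.6251)]
         = 0.17214999 / 0.60924999 = 0.282561.
  Update: phi_21 = phi_11 - phi_22 phi_11 = 0.6251 - (0.282561)(0.6251) = 0.448471.
Step k = 3:
  phi_33 = [rho(3) - phi_21 rho(2) - phi_22 rho(1)] / [1 - phi_21 rho(1) - phi_22 rho(2)]
    numerator   = 0.6937 - (0.448471)(0.5629) - (0.282561)(0.6251) = 0.26462686
    denominator = 1 - (0.448471)(0.6251) - (0.282561)(0.5629) = 0.5606072
  phi_33 = 0.26462686 / 0.5606072 = 0.472.
Therefore phi_{33} = 0.4720.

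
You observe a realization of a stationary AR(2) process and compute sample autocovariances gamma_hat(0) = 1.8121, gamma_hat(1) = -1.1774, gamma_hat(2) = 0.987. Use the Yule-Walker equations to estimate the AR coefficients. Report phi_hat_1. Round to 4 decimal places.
\hat\phi_{1} = -0.5120

The Yule-Walker equations for an AR(p) process read, in matrix form,
  Gamma_p phi = r_p,   with   (Gamma_p)_{ij} = gamma(|i - j|),
                       (r_p)_i = gamma(i),   i,j = 1..p.
Substitute the sample gammas (Toeplitz matrix and right-hand side of size 2):
  Gamma_p = [[1.8121, -1.1774], [-1.1774, 1.8121]]
  r_p     = [-1.1774, 0.987]
Written out:
  1.8121 phi_1 - 1.1774 phi_2 = -1.1774
  -1.1774 phi_1 + 1.8121 phi_2 = 0.987
Solve by Cramer's rule:
  det = gamma(0)^2 - gamma(1)^2 = (1.8121)^2 - (-1.1774)^2 = 3.28370641 - 1.38627076 = 1.89743565
  phi_hat_1 = [gamma(1) gamma(0) - gamma(1) gamma(2)] / det = [(-1.1774)(1.8121) - (-1.1774)(0.987)] / 1.89743565 = -0.97147274 / 1.89743565 = -0.512
  phi_hat_2 = [gamma(0) gamma(2) - gamma(1)^2] / det = [(1.8121)(0.987) - (-1.1774)^2] / 1.89743565 = 0.40227194 / 1.89743565 = 0.212
So phi_hat = [-0.5120, 0.2120].
Therefore phi_hat_1 = -0.5120.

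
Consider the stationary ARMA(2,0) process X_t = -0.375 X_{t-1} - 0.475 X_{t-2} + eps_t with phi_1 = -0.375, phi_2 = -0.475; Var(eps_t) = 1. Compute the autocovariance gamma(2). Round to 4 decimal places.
\gamma(2) = -0.5242

Multiply the model equation by X_{t-k} and take expectations. With theta_0 = psi_0 = 1 and psi_j the MA(infinity) weights, this gives
  gamma(k) - sum_i phi_i gamma(k-i) = c_k,
  c_k = sigma^2 * sum_{j=k..q} theta_j psi_{j-k}   (c_k = 0 for k > q),
using gamma(-m) = gamma(m).
Pure AR (q = 0): c_0 = sigma^2 = 1, c_k = 0 for k >= 1.
Equations for k = 0, 1, 2 (AR order 2, c_2 = 0):
  (E0) gamma(0) = phi_1 gamma(1) + phi_2 gamma(2) + c_0
  (E1) gamma(1) = phi_1 gamma(0) + phi_2 gamma(1) + c_1
  (E2) gamma(2) = phi_1 gamma(1) + phi_2 gamma(0)
From (E1): gamma(1) = A gamma(0) + B with
  A = phi_1 / (1 - phi_2) = -0.375 / 1.475 = -0.254237,   B = c_1 / (1 - phi_2) = 0 / 1.475 = 0.
Insert (E2) into (E0): gamma(0) (1 - phi_2^2) = phi_1 (1 + phi_2) gamma(1) + c_0.
  phi_1 (1 + phi_2) = (-0.375)(0.525) = -0.196875,   1 - phi_2^2 = 0.774375.
Replace gamma(1) by A gamma(0) + B and collect gamma(0):
  gamma(0) [0.774375 - (-0.196875)(-0.254237)] = c_0 = 1
  gamma(0) * 0.724322 = 1
  gamma(0) = 1 / 0.724322 = 1.380601.
  gamma(1) = A gamma(0) = (-0.254237)(1.380601) = -0.351.
  gamma(2) = phi_1 gamma(1) + phi_2 gamma(0) = (-0.375)(-0.351) + (-0.475)(1.380601) = -0.524161.
Therefore gamma(2) = -0.5242 (to 4 decimal places).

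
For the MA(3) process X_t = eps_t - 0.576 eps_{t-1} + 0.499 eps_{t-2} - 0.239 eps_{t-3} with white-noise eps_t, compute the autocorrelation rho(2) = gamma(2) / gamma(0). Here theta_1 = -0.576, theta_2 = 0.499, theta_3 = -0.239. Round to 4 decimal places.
\rho(2) = 0.3887

For an MA(q) process with theta_0 = 1, the autocovariance is
  gamma(k) = sigma^2 * sum_{i=0..q-k} theta_i * theta_{i+k},
and rho(k) = gamma(k) / gamma(0). Sigma^2 cancels.
  numerator   = (1)*(0.499) + (-0.576)*(-0.239) = 0.636664.
  denominator = (1)^2 + (-0.576)^2 + (0.499)^2 + (-0.239)^2 = 1.637898.
  rho(2) = 0.636664 / 1.637898 = 0.3887.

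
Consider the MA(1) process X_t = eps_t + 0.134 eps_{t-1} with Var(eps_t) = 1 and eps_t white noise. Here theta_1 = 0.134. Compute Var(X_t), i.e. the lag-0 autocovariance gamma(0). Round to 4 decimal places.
\gamma(0) = 1.0180

For an MA(q) process X_t = eps_t + sum_i theta_i eps_{t-i} with
Var(eps_t) = sigma^2, the variance is
  gamma(0) = sigma^2 * (1 + sum_i theta_i^2).
  sum_i theta_i^2 = (0.134)^2 = 0.017956.
  gamma(0) = 1 * (1 + 0.017956) = 1 * 1.017956 = 1.017956, which rounds to 1.0180.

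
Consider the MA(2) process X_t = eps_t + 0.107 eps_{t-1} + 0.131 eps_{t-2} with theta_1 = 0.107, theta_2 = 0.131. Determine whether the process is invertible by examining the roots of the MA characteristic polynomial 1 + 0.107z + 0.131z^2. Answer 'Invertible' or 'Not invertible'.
\text{Invertible}

The MA(q) characteristic polynomial is P(z) = 1 + 0.107z + 0.131z^2.
Invertibility requires all roots to lie outside the unit circle, i.e. |z| > 1 for every root.
Set 1 + (0.107) z + (0.131) z^2 = 0, i.e. a z^2 + b z + c = 0 with a = 0.131, b = 0.107, c = 1.
Discriminant D = b^2 - 4ac = (0.107)^2 - 4*(0.131)*1 = 0.011449 - (0.524) = -0.512551.
D < 0, so the roots are the complex-conjugate pair z = (-b +/- i sqrt(-D)) / (2a) = -0.4084 +/- 2.7325i.
For a conjugate pair |z|^2 = z * conj(z) = (product of roots) = c/a = 1/(0.131) = 7.633588, so |z| = sqrt(7.633588) = 2.7629 for both roots.
Moduli of all roots: 2.7629, 2.7629.
All moduli strictly greater than 1? Yes.
Verdict: Invertible.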